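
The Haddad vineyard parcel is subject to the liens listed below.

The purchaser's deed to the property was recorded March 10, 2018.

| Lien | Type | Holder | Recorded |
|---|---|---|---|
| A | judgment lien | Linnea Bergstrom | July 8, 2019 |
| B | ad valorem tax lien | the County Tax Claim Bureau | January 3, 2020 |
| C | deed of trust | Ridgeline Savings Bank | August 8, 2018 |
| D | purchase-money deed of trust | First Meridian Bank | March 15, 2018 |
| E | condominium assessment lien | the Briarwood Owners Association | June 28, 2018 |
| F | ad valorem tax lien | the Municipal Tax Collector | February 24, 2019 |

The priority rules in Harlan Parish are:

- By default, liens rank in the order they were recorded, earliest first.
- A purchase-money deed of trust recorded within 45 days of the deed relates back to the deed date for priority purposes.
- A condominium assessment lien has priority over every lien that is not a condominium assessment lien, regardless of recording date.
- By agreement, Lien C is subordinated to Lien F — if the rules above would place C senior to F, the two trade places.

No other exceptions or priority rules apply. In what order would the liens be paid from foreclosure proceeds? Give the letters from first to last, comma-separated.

First, effective dates: D's effective date is the deed date, March 10, 2018.
As a condominium assessment lien, E is senior to every other lien.
Ordering the rest by effective date: D (March 10, 2018), C (August 8, 2018), F (February 24, 2019), A (July 8, 2019), B (January 3, 2020).
The subordination applies — C was senior to F — so C and F swap.

E, D, F, C, A, B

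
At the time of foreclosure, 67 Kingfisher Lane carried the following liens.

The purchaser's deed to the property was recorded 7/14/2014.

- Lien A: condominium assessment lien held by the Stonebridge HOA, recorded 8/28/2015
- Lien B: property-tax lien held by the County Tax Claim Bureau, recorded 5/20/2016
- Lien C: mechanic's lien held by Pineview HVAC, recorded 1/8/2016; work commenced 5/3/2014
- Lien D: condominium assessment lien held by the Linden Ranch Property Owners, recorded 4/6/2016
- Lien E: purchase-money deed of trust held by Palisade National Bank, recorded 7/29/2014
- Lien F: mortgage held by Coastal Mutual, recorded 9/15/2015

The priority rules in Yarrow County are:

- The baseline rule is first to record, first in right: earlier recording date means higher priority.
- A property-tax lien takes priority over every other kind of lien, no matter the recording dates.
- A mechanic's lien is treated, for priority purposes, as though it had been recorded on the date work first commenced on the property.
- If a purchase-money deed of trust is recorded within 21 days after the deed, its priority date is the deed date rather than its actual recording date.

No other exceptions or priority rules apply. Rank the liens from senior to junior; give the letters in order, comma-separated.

B, C, E, A, F, D

Adjusting effective dates: C's effective date is 5/3/2014, when work began; E's effective date is the deed date, 7/14/2014.
As a property-tax lien, B is senior to every other lien.
The other liens, earliest effective date first: C (5/3/2014), E (7/14/2014), A (8/28/2015), F (9/15/2015), D (4/6/2016).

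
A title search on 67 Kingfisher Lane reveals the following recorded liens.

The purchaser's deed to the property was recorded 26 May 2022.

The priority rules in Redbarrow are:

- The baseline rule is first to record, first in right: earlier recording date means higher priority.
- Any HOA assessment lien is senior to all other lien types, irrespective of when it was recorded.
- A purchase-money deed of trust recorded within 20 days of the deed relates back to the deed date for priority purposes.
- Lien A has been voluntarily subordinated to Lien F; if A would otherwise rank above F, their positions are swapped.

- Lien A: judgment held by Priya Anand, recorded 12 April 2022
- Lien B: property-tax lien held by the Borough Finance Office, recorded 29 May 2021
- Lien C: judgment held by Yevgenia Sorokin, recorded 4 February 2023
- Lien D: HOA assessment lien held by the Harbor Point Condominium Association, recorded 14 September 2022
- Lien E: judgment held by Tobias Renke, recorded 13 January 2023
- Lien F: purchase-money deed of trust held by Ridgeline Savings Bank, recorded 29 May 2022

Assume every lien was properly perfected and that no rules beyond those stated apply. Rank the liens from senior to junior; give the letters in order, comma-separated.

Effective dates after the stated exceptions: F's effective date is the deed date, 26 May 2022.
D, as an HOA assessment lien, has superpriority and ranks first.
The other liens, earliest effective date first: B (29 May 2021), A (12 April 2022), F (26 May 2022), E (13 January 2023), C (4 February 2023).
A would otherwise be senior to F, so under the subordination agreement A and F exchange positions.

D, B, F, A, E, C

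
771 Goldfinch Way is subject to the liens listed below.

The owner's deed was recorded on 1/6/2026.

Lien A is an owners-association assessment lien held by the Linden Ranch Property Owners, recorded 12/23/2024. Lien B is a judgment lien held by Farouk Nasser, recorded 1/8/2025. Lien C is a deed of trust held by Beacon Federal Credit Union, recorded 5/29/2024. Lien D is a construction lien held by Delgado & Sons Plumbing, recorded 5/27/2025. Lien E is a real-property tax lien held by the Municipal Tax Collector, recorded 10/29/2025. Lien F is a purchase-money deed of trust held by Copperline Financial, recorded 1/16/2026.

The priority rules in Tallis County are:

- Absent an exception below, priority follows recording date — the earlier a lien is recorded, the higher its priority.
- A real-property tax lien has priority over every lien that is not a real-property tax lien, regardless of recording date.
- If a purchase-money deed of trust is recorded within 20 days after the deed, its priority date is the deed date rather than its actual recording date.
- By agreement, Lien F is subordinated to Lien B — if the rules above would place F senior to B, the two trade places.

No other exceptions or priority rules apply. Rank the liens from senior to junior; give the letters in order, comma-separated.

Effective dates after the stated exceptions: F was recorded within the 20-day window, so its effective date is the deed date 1/6/2026.
E, as a real-property tax lien, has superpriority and ranks first.
Remaining liens by effective date: C (5/29/2024), A (12/23/2024), B (1/8/2025), D (5/27/2025), F (1/6/2026).
F already ranks below B; the subordination has no effect.

E, C, A, B, D, F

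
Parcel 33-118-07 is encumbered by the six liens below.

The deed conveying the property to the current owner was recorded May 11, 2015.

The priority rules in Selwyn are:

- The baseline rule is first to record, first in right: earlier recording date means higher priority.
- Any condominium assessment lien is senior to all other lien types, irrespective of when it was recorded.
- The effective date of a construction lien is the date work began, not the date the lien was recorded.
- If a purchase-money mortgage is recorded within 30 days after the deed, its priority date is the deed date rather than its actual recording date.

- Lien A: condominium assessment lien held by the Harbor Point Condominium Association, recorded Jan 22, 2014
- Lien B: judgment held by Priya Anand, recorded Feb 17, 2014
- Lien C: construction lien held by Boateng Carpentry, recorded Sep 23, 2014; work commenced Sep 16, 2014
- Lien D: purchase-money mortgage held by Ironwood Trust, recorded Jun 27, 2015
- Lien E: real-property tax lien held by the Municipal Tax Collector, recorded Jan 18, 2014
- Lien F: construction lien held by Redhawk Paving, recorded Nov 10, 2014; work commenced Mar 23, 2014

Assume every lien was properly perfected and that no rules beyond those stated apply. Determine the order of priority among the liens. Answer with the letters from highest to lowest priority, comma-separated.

A, E, B, F, C, D

Effective dates after the stated exceptions: C's effective date is Sep 16, 2014, when work began; D missed the 30-day window (47 days after the deed), so its recording date stands; F's effective date is Mar 23, 2014, when work began.
A is a condominium assessment lien and takes priority over every other lien.
Remaining liens by effective date: E (Jan 18, 2014), B (Feb 17, 2014), F (Mar 23, 2014), C (Sep 16, 2014), D (Jun 27, 2015).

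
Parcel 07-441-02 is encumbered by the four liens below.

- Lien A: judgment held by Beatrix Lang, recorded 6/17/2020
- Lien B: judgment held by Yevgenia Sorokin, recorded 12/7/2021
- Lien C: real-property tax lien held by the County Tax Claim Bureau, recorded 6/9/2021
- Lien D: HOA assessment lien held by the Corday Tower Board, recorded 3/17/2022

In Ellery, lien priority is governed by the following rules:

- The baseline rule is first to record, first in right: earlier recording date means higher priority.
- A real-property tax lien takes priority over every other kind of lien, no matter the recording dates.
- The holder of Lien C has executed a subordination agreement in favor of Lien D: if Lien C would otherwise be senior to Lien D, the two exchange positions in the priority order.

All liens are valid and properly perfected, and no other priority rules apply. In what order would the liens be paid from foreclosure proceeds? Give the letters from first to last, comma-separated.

D, A, B, C

C, as a real-property tax lien, has superpriority and ranks first.
The other liens, earliest effective date first: A (6/17/2020), B (12/7/2021), D (3/17/2022).
C would otherwise be senior to D, so under the subordination agreement C and D exchange positions.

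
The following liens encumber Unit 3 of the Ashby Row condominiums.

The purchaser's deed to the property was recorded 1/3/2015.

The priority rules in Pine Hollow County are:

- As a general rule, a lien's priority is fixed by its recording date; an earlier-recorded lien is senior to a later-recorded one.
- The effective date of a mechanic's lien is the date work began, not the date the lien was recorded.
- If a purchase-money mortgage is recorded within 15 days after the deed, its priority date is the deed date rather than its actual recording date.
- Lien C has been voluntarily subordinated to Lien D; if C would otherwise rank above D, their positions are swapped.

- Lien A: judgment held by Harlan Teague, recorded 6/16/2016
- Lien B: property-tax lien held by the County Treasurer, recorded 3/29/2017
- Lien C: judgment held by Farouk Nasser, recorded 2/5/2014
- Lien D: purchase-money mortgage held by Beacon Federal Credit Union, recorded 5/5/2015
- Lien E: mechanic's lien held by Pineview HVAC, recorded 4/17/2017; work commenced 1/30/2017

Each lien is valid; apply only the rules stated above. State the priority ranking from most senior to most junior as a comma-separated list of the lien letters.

D, C, A, E, B

Adjusting effective dates: D was recorded 122 days after the deed, outside the 15-day window, so it keeps its recording date; E's effective date is 1/30/2017, when work began.
By effective date: C (2/5/2014), D (5/5/2015), A (6/16/2016), E (1/30/2017), B (3/29/2017).
Because C would otherwise rank above D, the subordination swaps them.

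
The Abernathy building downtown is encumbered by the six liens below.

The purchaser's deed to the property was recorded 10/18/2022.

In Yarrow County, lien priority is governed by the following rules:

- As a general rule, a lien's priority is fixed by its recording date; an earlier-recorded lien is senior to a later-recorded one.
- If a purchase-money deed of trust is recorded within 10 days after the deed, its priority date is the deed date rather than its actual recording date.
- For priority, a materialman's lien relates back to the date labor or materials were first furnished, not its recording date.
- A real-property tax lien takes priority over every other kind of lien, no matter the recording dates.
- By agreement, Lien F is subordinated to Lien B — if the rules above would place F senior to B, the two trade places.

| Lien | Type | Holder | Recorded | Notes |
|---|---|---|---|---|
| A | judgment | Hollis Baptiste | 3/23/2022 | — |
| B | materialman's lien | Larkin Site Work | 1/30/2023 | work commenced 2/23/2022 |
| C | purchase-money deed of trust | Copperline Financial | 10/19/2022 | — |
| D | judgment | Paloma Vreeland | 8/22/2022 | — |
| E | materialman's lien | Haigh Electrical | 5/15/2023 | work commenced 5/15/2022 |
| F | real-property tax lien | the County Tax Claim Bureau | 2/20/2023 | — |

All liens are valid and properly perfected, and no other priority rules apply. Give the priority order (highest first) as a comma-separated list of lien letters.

Adjusting effective dates: B's effective date is 2/23/2022, when work began; C was recorded within the 10-day window, so its effective date is the deed date 10/18/2022; E is treated as recorded 5/15/2022, the work-commencement date.
F is a real-property tax lien, so it outranks all other liens regardless of date.
The other liens, earliest effective date first: B (2/23/2022), A (3/23/2022), E (5/15/2022), D (8/22/2022), C (10/18/2022).
Because F would otherwise rank above B, the subordination swaps them.

B, F, A, E, D, C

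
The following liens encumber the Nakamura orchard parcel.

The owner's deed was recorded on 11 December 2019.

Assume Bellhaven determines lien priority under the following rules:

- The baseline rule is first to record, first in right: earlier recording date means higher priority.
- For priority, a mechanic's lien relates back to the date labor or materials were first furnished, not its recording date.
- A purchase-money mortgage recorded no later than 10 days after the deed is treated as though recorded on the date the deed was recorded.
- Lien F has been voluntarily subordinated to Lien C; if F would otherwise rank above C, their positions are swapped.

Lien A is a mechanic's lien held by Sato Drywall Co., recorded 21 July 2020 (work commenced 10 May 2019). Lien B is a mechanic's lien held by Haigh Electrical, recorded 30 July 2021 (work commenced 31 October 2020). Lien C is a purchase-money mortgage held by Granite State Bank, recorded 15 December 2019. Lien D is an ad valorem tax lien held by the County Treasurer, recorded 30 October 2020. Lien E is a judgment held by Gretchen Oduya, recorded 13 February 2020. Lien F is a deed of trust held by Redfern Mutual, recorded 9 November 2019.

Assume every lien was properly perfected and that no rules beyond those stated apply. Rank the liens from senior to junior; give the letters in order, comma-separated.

Adjusting effective dates: A relates back to 10 May 2019 (work commenced); B's effective date is 31 October 2020, when work began; C's effective date is the deed date, 11 December 2019.
Sorted by effective date: A (10 May 2019), F (9 November 2019), C (11 December 2019), E (13 February 2020), D (30 October 2020), B (31 October 2020).
Because F would otherwise rank above C, the subordination swaps them.

A, C, F, E, D, B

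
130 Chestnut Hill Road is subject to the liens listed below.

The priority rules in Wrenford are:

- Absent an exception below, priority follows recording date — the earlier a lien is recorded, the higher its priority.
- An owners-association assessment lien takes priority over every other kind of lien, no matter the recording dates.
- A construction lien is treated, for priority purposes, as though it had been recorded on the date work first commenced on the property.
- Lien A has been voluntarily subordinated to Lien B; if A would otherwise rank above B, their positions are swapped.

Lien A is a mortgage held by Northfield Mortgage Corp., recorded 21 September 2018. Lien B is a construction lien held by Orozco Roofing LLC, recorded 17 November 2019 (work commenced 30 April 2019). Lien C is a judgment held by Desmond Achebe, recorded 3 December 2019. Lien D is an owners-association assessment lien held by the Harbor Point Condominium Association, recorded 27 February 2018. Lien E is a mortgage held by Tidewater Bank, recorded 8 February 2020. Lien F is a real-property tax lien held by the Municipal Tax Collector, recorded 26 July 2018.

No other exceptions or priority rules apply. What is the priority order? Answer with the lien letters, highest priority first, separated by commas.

First, effective dates: B's effective date is 30 April 2019, when work began.
D, as an owners-association assessment lien, has superpriority and ranks first.
Remaining liens by effective date: F (26 July 2018), A (21 September 2018), B (30 April 2019), C (3 December 2019), E (8 February 2020).
A would otherwise be senior to B, so under the subordination agreement A and B exchange positions.

D, F, B, A, C, E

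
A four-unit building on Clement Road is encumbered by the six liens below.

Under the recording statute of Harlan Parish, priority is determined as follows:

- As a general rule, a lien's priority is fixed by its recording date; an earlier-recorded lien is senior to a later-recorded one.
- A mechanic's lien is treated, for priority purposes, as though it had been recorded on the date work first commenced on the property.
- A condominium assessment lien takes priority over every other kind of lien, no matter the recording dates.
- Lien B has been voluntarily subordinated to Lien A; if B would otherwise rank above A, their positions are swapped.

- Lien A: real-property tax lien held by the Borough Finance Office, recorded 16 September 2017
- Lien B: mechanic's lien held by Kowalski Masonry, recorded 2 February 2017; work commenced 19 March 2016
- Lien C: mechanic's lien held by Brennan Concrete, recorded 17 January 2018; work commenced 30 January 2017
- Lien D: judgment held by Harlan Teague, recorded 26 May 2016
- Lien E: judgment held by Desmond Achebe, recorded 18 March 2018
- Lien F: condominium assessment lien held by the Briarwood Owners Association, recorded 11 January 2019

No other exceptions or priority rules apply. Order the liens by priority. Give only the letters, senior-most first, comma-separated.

F, A, D, C, B, E

Effective dates after the stated exceptions: B's effective date is 19 March 2016, when work began; C is treated as recorded 30 January 2017, the work-commencement date.
F is a condominium assessment lien and takes priority over every other lien.
The other liens, earliest effective date first: B (19 March 2016), D (26 May 2016), C (30 January 2017), A (16 September 2017), E (18 March 2018).
The subordination applies — B was senior to A — so B and A swap.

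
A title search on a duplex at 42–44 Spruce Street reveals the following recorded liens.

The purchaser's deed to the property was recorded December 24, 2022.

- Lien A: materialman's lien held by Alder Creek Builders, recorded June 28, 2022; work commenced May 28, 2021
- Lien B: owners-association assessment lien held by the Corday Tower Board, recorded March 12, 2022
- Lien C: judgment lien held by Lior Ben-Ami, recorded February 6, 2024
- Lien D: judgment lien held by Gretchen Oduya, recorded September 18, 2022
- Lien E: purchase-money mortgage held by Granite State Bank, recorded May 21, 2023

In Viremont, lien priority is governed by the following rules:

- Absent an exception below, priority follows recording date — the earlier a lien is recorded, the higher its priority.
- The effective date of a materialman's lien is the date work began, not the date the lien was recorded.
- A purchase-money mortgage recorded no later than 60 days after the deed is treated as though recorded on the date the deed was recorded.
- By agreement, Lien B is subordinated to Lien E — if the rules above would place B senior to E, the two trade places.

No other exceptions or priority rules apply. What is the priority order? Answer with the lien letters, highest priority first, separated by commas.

First, effective dates: A's effective date is May 28, 2021, when work began; E was recorded 148 days after the deed, outside the 60-day window, so it keeps its recording date.
By effective date: A (May 28, 2021), B (March 12, 2022), D (September 18, 2022), E (May 21, 2023), C (February 6, 2024).
Because B would otherwise rank above E, the subordination swaps them.

A, E, D, B, C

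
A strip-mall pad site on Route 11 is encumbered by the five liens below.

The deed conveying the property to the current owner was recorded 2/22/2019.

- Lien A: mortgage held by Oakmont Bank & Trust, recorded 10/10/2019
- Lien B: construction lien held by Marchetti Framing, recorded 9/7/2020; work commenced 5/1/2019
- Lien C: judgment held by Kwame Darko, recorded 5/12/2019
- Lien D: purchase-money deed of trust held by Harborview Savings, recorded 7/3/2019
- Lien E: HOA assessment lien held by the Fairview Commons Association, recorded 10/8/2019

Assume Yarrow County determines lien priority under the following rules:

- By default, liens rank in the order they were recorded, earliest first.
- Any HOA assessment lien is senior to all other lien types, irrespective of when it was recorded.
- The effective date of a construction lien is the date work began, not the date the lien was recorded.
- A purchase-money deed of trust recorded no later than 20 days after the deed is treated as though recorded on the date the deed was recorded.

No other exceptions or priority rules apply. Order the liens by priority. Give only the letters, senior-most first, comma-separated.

First, effective dates: B relates back to 5/1/2019 (work commenced); D missed the 20-day window (131 days after the deed), so its recording date stands.
E is an HOA assessment lien, so it outranks all other liens regardless of date.
Ordering the rest by effective date: B (5/1/2019), C (5/12/2019), D (7/3/2019), A (10/10/2019).

E, B, C, D, A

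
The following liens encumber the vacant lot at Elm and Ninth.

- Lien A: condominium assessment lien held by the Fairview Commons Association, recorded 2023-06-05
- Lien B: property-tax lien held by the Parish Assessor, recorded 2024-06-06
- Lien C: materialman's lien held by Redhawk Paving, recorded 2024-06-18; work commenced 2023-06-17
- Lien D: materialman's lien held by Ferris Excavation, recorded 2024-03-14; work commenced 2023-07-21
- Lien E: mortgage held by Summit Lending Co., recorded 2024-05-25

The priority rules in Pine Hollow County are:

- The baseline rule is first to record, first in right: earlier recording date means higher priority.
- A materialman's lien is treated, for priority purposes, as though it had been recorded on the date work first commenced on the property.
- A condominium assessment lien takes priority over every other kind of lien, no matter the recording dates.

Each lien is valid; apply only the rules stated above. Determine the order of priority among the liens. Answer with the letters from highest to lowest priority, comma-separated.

Adjusting effective dates: C is treated as recorded 2023-06-17, the work-commencement date; D relates back to 2023-07-21 (work commenced).
A is a condominium assessment lien, so it outranks all other liens regardless of date.
Remaining liens by effective date: C (2023-06-17), D (2023-07-21), E (2024-05-25), B (2024-06-06).

A, C, D, E, B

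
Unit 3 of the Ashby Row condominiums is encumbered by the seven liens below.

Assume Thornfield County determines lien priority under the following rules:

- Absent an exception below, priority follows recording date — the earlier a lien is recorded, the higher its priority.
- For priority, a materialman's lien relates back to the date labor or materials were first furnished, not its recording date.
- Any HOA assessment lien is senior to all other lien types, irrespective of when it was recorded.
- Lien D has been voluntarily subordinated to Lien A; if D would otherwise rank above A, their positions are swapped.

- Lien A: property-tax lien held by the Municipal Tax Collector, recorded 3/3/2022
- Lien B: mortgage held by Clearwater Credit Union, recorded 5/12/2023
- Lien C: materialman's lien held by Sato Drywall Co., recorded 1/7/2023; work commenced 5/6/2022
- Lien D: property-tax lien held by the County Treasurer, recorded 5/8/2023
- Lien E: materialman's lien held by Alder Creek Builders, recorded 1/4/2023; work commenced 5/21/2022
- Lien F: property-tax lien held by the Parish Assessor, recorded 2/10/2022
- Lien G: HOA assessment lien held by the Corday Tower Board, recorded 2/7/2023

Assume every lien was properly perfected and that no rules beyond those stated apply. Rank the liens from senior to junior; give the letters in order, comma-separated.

First, effective dates: C's effective date is 5/6/2022, when work began; E's effective date is 5/21/2022, when work began.
G is an HOA assessment lien and takes priority over every other lien.
Remaining liens by effective date: F (2/10/2022), A (3/3/2022), C (5/6/2022), E (5/21/2022), D (5/8/2023), B (5/12/2023).
Since D is not senior to A, the subordination leaves the order unchanged.

G, F, A, C, E, D, B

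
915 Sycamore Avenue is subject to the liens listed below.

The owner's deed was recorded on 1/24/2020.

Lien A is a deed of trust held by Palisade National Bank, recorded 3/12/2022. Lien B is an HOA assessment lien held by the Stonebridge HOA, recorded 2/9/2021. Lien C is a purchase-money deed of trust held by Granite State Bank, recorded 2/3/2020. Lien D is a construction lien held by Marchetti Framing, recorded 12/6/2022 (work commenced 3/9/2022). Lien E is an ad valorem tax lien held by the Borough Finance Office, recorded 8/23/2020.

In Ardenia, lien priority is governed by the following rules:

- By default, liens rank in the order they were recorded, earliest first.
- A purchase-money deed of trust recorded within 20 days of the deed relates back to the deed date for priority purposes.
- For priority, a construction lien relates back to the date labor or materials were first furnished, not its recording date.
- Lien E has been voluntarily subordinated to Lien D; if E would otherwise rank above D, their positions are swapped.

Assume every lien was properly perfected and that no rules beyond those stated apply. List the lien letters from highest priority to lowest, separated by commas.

Effective dates: C was recorded within the 20-day window, so its effective date is the deed date 1/24/2020; D's effective date is 3/9/2022, when work began.
By effective date: C (1/24/2020), E (8/23/2020), B (2/9/2021), D (3/9/2022), A (3/12/2022).
E would otherwise be senior to D, so under the subordination agreement E and D exchange positions.

C, D, B, E, A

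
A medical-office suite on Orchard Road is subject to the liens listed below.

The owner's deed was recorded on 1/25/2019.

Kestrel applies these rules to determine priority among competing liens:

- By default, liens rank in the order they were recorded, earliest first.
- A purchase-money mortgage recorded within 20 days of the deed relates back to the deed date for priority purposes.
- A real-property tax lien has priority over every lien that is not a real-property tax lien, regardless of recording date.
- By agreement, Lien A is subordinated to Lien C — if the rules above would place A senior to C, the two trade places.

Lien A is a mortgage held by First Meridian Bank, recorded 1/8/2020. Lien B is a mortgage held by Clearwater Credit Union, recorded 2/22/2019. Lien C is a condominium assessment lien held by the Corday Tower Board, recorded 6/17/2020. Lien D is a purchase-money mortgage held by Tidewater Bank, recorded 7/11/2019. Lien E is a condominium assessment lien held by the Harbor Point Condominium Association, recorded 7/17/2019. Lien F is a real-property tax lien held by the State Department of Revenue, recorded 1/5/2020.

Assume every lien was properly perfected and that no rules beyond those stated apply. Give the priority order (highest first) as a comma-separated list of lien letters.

First, effective dates: D was recorded 167 days after the deed — beyond 20 days — so no relation-back applies.
F is a real-property tax lien and takes priority over every other lien.
The other liens, earliest effective date first: B (2/22/2019), D (7/11/2019), E (7/17/2019), A (1/8/2020), C (6/17/2020).
A would otherwise be senior to C, so under the subordination agreement A and C exchange positions.

F, B, D, E, C, A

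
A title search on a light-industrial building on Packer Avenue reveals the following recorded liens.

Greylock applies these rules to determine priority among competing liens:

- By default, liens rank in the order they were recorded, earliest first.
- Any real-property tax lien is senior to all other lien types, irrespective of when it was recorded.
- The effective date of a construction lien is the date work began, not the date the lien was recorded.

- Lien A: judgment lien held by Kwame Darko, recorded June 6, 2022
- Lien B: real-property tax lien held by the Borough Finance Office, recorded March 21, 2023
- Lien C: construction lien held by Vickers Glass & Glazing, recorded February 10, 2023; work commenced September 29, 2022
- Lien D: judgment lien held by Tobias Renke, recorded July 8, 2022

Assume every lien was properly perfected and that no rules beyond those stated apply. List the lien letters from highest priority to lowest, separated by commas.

B, A, D, C

Effective dates: C's effective date is September 29, 2022, when work began.
B, as a real-property tax lien, has superpriority and ranks first.
Ordering the rest by effective date: A (June 6, 2022), D (July 8, 2022), C (September 29, 2022).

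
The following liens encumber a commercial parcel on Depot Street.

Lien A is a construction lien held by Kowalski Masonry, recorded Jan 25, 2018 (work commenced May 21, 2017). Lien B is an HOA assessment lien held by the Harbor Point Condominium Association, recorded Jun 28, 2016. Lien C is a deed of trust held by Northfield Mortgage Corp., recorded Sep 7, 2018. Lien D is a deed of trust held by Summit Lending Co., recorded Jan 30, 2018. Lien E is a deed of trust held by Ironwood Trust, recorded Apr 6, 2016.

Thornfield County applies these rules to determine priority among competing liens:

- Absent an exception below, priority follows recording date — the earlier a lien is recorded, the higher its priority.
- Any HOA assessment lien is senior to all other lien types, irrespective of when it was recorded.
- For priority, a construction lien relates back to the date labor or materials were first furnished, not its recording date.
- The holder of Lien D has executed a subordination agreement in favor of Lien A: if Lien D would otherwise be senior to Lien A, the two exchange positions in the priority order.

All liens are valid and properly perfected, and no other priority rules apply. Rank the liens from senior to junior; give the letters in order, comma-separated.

B, E, A, D, C

Effective dates after the stated exceptions: A is treated as recorded May 21, 2017, the work-commencement date.
As an HOA assessment lien, B is senior to every other lien.
The other liens, earliest effective date first: E (Apr 6, 2016), A (May 21, 2017), D (Jan 30, 2018), C (Sep 7, 2018).
D is already junior to A, so the subordination agreement changes nothing.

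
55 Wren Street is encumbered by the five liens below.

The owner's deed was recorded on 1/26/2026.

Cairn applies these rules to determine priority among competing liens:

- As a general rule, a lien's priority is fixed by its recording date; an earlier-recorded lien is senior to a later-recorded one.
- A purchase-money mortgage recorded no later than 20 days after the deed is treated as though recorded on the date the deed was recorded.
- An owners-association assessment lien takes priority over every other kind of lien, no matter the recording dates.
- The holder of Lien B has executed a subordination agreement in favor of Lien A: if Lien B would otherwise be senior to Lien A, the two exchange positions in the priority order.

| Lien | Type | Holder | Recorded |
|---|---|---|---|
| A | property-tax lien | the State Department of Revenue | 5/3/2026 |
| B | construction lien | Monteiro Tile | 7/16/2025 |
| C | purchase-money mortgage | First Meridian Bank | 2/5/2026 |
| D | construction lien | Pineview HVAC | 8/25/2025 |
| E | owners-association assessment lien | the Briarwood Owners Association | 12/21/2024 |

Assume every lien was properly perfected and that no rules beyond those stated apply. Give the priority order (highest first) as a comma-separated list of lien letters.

E, A, D, C, B

Effective dates: C relates back to the deed date 1/26/2026.
E, as an owners-association assessment lien, has superpriority and ranks first.
Ordering the rest by effective date: B (7/16/2025), D (8/25/2025), C (1/26/2026), A (5/3/2026).
The subordination applies — B was senior to A — so B and A swap.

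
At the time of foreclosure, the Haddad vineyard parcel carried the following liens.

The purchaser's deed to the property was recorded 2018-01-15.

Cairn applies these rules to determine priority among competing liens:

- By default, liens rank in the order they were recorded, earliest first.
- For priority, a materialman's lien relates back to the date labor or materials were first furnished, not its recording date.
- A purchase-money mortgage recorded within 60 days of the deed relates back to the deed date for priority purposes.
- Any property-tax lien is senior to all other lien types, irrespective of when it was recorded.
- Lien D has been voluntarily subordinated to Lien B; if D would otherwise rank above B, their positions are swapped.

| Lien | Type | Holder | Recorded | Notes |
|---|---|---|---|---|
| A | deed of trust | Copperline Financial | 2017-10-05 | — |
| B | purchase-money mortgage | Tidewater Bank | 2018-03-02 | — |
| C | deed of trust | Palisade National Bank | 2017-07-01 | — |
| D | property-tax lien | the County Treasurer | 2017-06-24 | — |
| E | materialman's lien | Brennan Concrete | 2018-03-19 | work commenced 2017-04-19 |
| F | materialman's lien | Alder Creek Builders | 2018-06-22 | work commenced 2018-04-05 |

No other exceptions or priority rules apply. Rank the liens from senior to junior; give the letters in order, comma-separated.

B, E, C, A, D, F

Effective dates after the stated exceptions: B was recorded within the 60-day window, so its effective date is the deed date 2018-01-15; E's effective date is 2017-04-19, when work began; F's effective date is 2018-04-05, when work began.
D is a property-tax lien and takes priority over every other lien.
Remaining liens by effective date: E (2017-04-19), C (2017-07-01), A (2017-10-05), B (2018-01-15), F (2018-04-05).
Because D would otherwise rank above B, the subordination swaps them.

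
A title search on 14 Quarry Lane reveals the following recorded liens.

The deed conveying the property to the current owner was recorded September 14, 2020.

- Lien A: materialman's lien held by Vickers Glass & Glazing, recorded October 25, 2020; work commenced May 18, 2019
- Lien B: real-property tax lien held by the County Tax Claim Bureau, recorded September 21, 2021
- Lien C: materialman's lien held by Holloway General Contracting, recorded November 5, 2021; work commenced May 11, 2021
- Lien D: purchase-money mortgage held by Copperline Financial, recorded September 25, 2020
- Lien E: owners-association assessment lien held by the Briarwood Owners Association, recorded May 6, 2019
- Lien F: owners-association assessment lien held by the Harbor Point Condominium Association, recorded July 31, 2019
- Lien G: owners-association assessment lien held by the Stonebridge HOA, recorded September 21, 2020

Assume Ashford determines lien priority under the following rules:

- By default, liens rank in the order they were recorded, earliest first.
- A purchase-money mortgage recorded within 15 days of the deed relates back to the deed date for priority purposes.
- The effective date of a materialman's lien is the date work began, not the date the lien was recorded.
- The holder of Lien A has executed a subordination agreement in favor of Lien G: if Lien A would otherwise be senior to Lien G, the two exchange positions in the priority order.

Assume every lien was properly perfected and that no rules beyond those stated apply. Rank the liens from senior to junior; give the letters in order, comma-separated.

Adjusting effective dates: A's effective date is May 18, 2019, when work began; C's effective date is May 11, 2021, when work began; D was recorded within the 15-day window, so its effective date is the deed date September 14, 2020.
By effective date: E (May 6, 2019), A (May 18, 2019), F (July 31, 2019), D (September 14, 2020), G (September 21, 2020), C (May 11, 2021), B (September 21, 2021).
The subordination applies — A was senior to G — so A and G swap.

E, G, F, D, A, C, B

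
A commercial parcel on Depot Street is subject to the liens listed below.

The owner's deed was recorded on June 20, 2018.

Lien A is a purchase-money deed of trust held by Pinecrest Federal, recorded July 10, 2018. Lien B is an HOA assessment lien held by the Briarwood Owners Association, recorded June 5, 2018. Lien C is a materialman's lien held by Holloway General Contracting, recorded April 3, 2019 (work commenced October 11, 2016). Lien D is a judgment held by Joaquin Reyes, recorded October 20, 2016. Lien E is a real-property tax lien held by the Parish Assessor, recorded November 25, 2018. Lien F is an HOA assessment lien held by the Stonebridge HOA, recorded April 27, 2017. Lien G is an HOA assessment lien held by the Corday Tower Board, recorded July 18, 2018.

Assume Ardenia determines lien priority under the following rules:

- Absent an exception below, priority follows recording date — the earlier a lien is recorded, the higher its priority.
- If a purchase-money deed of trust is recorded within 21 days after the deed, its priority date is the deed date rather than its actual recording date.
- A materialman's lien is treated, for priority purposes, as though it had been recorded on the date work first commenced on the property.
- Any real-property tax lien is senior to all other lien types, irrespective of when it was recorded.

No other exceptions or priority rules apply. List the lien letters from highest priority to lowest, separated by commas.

E, C, D, F, B, A, G

Effective dates: A relates back to the deed date June 20, 2018; C's effective date is October 11, 2016, when work began.
E, as a real-property tax lien, has superpriority and ranks first.
The other liens, earliest effective date first: C (October 11, 2016), D (October 20, 2016), F (April 27, 2017), B (June 5, 2018), A (June 20, 2018), G (July 18, 2018).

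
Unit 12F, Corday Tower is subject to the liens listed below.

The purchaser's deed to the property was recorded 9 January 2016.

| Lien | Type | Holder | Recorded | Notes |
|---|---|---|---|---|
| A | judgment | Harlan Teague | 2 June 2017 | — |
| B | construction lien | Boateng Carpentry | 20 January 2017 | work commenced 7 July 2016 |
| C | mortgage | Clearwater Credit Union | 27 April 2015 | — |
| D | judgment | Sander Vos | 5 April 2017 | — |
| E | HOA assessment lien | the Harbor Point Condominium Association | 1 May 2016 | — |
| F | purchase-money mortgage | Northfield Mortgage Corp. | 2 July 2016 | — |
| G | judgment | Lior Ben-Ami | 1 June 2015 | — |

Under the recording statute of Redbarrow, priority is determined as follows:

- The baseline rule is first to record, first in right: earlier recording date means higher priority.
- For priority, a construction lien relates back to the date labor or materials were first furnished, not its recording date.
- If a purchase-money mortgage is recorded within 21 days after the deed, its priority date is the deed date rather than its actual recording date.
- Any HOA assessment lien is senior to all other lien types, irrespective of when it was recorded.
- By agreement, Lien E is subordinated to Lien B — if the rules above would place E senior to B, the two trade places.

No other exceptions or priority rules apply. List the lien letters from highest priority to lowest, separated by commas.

B, C, G, F, E, D, A

Effective dates: B is treated as recorded 7 July 2016, the work-commencement date; F missed the 21-day window (175 days after the deed), so its recording date stands.
As an HOA assessment lien, E is senior to every other lien.
Among the remaining liens, by effective date: C (27 April 2015), G (1 June 2015), F (2 July 2016), B (7 July 2016), D (5 April 2017), A (2 June 2017).
Because E would otherwise rank above B, the subordination swaps them.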